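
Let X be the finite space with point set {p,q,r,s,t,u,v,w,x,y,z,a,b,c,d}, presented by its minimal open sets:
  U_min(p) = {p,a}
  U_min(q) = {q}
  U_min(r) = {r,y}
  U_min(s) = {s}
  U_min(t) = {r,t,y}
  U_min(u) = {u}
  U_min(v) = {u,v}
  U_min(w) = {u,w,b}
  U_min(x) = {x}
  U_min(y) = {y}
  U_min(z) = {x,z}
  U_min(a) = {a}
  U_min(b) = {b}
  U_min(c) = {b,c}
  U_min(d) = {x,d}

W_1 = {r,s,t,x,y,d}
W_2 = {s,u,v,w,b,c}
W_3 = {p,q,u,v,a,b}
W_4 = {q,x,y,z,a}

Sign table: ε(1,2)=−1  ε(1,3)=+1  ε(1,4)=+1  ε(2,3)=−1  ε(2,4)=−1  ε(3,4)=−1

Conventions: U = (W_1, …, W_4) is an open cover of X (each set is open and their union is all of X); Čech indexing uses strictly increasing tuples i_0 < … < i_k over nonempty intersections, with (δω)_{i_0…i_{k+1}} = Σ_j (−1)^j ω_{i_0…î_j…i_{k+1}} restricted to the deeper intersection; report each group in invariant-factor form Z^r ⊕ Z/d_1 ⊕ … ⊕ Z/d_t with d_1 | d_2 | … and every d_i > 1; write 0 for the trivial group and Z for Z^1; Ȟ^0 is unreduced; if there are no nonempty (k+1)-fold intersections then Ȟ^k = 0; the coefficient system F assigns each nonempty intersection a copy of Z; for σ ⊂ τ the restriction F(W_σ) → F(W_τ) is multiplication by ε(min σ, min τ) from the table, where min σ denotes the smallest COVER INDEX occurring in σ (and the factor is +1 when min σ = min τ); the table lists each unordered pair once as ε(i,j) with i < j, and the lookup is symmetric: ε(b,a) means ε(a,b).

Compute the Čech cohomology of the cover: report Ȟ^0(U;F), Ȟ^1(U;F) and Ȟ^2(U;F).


Ȟ^0 ≅ 0; Ȟ^1 ≅ Z/2; Ȟ^2 ≅ 0

intersection data:
  W12={s} W14={x,y} W23={u,v,b} W34={q,a}
C dims 4,4; δ0: rk 4, SNF 1^3·2
Ȟ^0 = (4 − 4) − 0 = 0, so Ȟ^0 ≅ 0
Ȟ^1 = (4 − 0) − 4 = 0 plus torsion [2], so Ȟ^1 ≅ Z/2
Ȟ^2 = (0 − 0) − 0 = 0, so Ȟ^2 ≅ 0


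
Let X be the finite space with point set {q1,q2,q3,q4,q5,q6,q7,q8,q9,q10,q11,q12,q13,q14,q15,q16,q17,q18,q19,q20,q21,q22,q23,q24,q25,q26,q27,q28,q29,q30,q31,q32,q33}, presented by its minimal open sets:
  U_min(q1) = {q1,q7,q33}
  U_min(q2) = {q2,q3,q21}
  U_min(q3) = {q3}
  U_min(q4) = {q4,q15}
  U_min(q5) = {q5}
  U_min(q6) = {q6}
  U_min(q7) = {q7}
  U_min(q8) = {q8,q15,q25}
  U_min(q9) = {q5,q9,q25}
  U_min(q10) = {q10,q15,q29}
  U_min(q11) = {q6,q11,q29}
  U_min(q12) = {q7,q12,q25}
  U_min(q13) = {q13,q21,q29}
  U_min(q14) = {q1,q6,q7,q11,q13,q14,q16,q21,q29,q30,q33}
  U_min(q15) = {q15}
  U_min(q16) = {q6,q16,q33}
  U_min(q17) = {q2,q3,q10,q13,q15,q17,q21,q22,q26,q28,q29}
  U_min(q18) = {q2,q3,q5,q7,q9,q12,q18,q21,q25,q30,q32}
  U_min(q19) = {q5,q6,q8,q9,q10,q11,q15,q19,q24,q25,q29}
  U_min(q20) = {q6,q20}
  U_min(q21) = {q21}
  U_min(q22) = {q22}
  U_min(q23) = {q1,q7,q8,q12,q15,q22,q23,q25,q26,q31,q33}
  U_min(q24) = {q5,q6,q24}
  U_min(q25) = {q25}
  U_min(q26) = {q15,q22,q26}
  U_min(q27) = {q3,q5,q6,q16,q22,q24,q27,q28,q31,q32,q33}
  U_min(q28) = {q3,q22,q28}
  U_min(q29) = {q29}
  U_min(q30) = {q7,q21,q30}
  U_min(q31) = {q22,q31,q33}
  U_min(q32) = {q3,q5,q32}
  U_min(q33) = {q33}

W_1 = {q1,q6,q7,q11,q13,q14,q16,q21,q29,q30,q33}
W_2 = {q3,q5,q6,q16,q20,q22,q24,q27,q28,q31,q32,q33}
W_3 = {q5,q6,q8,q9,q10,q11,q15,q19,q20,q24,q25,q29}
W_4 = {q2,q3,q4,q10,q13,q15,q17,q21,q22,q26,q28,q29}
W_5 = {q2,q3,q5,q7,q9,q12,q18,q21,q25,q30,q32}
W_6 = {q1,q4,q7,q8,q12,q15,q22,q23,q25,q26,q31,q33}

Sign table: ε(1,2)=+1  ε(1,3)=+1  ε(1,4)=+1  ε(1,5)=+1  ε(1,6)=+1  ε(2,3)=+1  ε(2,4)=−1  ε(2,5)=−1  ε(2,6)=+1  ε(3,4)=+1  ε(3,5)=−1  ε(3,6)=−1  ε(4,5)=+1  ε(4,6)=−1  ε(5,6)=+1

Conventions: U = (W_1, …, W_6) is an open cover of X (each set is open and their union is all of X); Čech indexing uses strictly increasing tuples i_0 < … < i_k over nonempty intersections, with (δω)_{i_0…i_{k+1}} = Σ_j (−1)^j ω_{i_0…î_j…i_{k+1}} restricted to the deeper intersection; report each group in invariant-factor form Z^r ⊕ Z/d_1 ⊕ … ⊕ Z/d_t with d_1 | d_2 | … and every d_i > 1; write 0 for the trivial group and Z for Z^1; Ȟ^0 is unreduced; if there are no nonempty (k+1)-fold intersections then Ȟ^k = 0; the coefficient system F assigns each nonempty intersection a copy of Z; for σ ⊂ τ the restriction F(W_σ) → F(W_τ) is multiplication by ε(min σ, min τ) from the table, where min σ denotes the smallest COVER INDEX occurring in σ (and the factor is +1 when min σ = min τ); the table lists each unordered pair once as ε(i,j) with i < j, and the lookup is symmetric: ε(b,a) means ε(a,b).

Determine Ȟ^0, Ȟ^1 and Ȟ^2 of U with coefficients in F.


nerve of the cover:
  W12={q6,q16,q33} W13={q6,q11,q29} W14={q13,q21,q29} W15={q7,q21,q30} W16={q1,q7,q33} W23={q5,q6,q20,q24} W24={q3,q22,q28} W25={q3,q5,q32} W26={q22,q31,q33} W34={q10,q15,q29} W35={q5,q9,q25} W36={q8,q15,q25} W45={q2,q3,q21} W46={q4,q15,q22,q26} W56={q7,q12,q25}
  W123={q6} W126={q33} W134={q29} W145={q21} W156={q7} W235={q5} W245={q3} W246={q22} W346={q15} W356={q25}
C dims 6,15,10; δ0: rk 6, SNF 1^5·2; δ1: rk 9, SNF 1^9
Ȟ^0 = (6 − 6) − 0 = 0, so Ȟ^0 ≅ 0
Ȟ^1 = (15 − 9) − 6 = 0 plus torsion [2], so Ȟ^1 ≅ Z/2
Ȟ^2 = (10 − 0) − 9 = 1, so Ȟ^2 ≅ Z

Ȟ^0 ≅ 0; Ȟ^1 ≅ Z/2; Ȟ^2 ≅ Z


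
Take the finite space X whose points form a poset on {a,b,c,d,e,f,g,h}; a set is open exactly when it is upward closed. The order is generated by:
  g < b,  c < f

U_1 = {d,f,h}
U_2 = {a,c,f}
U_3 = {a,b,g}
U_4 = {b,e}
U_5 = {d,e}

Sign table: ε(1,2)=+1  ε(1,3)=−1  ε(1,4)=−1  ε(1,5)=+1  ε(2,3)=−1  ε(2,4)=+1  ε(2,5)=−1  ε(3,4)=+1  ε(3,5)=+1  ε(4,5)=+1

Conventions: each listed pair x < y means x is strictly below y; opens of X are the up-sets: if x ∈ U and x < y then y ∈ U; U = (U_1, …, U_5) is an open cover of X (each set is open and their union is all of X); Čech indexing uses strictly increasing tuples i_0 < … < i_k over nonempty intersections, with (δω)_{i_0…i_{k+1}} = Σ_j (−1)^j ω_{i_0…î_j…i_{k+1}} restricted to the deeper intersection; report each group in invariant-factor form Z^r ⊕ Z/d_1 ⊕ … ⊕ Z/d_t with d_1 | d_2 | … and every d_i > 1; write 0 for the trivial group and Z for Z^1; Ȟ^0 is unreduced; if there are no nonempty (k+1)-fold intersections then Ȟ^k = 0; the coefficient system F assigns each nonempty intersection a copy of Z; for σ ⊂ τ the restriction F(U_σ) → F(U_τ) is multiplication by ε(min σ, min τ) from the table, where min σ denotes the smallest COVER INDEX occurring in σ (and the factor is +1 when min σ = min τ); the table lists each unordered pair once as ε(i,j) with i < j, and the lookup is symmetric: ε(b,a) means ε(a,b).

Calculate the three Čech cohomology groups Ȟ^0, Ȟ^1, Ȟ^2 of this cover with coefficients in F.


Ȟ^0(U;F) ≅ 0; Ȟ^1(U;F) ≅ Z/2; Ȟ^2(U;F) ≅ 0

cover nerve:
  U12={f} U15={d} U23={a} U34={b} U45={e}
C dims 5,5; δ0: rk 5, SNF 1^4·2
Ȟ^0: (5−5)−0=0 ⇒ 0
Ȟ^1: (5−0)−5=0 plus torsion [2] ⇒ Z/2
Ȟ^2: (0−0)−0=0 ⇒ 0


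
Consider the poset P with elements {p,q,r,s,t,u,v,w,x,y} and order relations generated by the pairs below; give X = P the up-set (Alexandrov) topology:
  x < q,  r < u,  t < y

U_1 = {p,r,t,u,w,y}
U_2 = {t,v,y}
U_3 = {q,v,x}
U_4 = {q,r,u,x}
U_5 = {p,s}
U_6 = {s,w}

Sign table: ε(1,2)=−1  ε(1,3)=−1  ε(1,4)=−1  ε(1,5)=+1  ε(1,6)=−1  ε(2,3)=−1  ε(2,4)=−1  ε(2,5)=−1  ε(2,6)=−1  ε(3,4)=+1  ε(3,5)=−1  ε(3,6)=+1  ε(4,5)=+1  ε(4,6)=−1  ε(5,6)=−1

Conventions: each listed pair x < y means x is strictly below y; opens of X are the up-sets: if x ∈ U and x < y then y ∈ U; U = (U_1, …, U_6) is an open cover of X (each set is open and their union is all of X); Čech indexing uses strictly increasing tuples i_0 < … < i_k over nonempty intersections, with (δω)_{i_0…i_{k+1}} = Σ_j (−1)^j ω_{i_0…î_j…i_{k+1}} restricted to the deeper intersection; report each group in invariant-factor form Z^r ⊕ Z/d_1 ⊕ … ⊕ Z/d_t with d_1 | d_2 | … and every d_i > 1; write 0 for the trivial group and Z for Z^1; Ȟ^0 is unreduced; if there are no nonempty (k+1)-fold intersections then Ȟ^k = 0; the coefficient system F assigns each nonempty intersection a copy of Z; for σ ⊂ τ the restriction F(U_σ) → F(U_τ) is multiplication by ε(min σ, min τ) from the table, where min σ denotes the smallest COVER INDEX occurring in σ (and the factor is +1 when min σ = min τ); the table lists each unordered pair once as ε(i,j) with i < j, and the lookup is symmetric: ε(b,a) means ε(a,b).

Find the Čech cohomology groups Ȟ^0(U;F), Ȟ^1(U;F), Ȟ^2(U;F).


Ȟ^0(U;F) ≅ 0,  Ȟ^1(U;F) ≅ Z ⊕ Z/2,  Ȟ^2(U;F) ≅ 0

cover nerve:
  U12={t,y} U14={r,u} U15={p} U16={w} U23={v} U34={q,x} U56={s}
C dims 6,7; δ0: rk 6, SNF 1^5·2
Ȟ^0: (6−6)−0=0 ⇒ 0
Ȟ^1: (7−0)−6=1 plus torsion [2] ⇒ Z ⊕ Z/2
Ȟ^2: (0−0)−0=0 ⇒ 0


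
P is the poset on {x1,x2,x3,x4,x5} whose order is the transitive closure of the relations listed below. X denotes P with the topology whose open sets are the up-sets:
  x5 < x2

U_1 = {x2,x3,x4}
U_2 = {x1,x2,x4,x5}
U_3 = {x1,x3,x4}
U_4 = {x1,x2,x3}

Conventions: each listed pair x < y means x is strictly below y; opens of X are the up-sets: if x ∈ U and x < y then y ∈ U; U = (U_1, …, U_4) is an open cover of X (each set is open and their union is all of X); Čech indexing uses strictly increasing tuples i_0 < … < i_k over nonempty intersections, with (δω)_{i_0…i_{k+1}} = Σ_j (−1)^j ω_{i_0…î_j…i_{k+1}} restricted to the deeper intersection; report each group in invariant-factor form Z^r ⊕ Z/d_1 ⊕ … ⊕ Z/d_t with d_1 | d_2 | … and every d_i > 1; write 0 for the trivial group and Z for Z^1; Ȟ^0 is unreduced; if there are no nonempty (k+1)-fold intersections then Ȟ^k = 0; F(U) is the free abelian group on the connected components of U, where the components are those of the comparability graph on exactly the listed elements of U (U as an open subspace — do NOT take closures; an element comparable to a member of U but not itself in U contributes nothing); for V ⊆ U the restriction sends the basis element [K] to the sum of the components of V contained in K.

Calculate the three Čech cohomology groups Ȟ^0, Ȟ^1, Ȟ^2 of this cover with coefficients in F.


Ȟ^0(U;F) ≅ Z^4; Ȟ^1(U;F) ≅ 0; Ȟ^2(U;F) ≅ 0

cover nerve:
  U12={x2,x4} U13={x3,x4} U14={x2,x3} U23={x1,x4} U24={x1,x2} U34={x1,x3}
  U123={x4} U124={x2} U134={x3} U234={x1}
components per intersection:
  U1: {x2} {x3} {x4}
  U2: {x1} {x2,x5} {x4}
  U3: {x1} {x3} {x4}
  U4: {x1} {x2} {x3}
  U12: {x2} {x4}
  U13: {x3} {x4}
  U14: {x2} {x3}
  U23: {x1} {x4}
  U24: {x1} {x2}
  U34: {x1} {x3}
  U123: {x4}
  U124: {x2}
  U134: {x3}
  U234: {x1}
C dims 12,12,4; δ0: rk 8, SNF 1^8; δ1: rk 4, SNF 1^4
Ȟ^0: (12−8)−0=4 ⇒ Z^4
Ȟ^1: (12−4)−8=0 ⇒ 0
Ȟ^2: (4−0)−4=0 ⇒ 0


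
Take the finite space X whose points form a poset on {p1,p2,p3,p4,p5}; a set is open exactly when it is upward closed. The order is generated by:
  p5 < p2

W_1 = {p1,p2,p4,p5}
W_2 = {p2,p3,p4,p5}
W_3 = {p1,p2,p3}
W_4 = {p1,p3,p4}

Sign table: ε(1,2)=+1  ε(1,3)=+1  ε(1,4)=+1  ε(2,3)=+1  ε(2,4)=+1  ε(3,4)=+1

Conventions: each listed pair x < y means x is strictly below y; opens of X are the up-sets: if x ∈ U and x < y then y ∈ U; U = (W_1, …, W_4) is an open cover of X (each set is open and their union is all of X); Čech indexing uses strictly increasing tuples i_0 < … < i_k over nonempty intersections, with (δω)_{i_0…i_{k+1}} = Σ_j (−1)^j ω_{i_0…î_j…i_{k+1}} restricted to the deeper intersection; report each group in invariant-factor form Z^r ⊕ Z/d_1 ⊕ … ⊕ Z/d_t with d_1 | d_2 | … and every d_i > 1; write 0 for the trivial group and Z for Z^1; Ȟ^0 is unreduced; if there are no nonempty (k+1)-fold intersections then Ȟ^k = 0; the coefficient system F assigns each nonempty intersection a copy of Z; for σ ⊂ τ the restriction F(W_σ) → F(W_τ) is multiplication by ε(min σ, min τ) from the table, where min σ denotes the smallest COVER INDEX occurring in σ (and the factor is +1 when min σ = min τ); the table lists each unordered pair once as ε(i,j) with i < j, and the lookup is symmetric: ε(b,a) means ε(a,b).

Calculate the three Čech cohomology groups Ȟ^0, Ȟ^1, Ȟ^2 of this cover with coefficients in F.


Ȟ^0 ≅ Z; Ȟ^1 ≅ 0; Ȟ^2 ≅ Z

intersection data:
  W12={p2,p4,p5} W13={p1,p2} W14={p1,p4} W23={p2,p3} W24={p3,p4} W34={p1,p3}
  W123={p2} W124={p4} W134={p1} W234={p3}
C dims 4,6,4; δ0: rk 3, SNF 1^3; δ1: rk 3, SNF 1^3
Ȟ^0 = (4 − 3) − 0 = 1, so Ȟ^0 ≅ Z
Ȟ^1 = (6 − 3) − 3 = 0, so Ȟ^1 ≅ 0
Ȟ^2 = (4 − 0) − 3 = 1, so Ȟ^2 ≅ Z


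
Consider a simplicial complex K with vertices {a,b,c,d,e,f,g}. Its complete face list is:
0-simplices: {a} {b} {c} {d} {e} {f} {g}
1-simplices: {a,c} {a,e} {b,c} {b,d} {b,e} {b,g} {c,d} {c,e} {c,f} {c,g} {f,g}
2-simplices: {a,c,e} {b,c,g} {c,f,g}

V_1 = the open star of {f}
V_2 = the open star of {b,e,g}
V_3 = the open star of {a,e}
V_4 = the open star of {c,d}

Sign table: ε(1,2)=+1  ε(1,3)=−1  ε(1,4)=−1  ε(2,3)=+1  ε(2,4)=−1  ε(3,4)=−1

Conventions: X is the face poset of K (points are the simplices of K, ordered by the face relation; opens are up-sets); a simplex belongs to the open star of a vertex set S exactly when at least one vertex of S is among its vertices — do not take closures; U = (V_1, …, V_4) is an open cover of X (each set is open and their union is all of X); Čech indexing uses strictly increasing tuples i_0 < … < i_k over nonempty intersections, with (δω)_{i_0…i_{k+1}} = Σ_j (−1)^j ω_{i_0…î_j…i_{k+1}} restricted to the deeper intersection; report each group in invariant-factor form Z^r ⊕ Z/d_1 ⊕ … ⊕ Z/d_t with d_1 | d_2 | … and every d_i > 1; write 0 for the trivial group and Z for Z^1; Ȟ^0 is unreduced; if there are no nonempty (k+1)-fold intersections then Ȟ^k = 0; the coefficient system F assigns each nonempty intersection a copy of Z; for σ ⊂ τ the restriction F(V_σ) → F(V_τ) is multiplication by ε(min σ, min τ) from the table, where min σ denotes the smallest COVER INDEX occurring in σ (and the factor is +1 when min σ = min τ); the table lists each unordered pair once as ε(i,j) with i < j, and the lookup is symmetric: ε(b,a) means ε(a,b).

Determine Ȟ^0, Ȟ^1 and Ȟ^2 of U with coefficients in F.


Ȟ^0 ≅ Z, Ȟ^1 ≅ 0, Ȟ^2 ≅ 0

nerve simplices:
  V1={{f},{c,f},{f,g},{c,f,g}} V2={{b},{e},{g},{a,e},{b,c},{b,d},{b,e},{b,g},{c,e},{c,g},{f,g},{a,c,e},{b,c,g},{c,f,g}} V3={{a},{e},{a,c},{a,e},{b,e},{c,e},{a,c,e}} V4={{c},{d},{a,c},{b,c},{b,d},{c,d},{c,e},{c,f},{c,g},{a,c,e},{b,c,g},{c,f,g}}
  V12={{f,g},{c,f,g}} V14={{c,f},{c,f,g}} V23={{e},{a,e},{b,e},{c,e},{a,c,e}} V24={{b,c},{b,d},{c,e},{c,g},{a,c,e},{b,c,g},{c,f,g}} V34={{a,c},{c,e},{a,c,e}}
  V124={{c,f,g}} V234={{c,e},{a,c,e}}
C dims 4,5,2; δ0: rk 3, SNF 1^3; δ1: rk 2, SNF 1^2
degree 0: 4−3−0 = 1 → Ȟ^0 ≅ Z
degree 1: 5−2−3 = 0 → Ȟ^1 ≅ 0
degree 2: 2−0−2 = 0 → Ȟ^2 ≅ 0


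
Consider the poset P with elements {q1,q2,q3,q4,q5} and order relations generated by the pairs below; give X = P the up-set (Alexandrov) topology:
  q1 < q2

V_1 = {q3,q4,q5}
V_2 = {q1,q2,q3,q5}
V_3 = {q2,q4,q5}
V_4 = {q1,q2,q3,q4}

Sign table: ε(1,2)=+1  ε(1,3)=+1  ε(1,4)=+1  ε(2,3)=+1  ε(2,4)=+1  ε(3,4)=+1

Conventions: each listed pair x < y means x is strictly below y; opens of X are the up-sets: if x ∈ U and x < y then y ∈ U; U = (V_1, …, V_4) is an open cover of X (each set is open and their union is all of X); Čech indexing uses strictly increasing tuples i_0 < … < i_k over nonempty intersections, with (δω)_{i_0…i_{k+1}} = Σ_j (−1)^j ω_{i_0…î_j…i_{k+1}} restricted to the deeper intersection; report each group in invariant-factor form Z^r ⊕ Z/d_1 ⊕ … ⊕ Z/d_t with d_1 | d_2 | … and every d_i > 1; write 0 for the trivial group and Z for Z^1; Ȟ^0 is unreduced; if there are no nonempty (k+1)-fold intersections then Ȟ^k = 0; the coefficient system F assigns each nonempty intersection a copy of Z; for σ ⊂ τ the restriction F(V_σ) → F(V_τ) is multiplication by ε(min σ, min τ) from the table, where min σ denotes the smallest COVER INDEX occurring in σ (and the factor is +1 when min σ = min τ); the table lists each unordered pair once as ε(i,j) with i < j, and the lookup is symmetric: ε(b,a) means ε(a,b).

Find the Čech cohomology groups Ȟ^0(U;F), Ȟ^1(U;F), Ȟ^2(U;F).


cover nerve:
  V12={q3,q5} V13={q4,q5} V14={q3,q4} V23={q2,q5} V24={q1,q2,q3} V34={q2,q4}
  V123={q5} V124={q3} V134={q4} V234={q2}
C dims 4,6,4; δ0: rk 3, SNF 1^3; δ1: rk 3, SNF 1^3
Ȟ^0: (4−3)−0=1 ⇒ Z
Ȟ^1: (6−3)−3=0 ⇒ 0
Ȟ^2: (4−0)−3=1 ⇒ Z

Ȟ^0(U;F) ≅ Z, Ȟ^1(U;F) ≅ 0, Ȟ^2(U;F) ≅ Z


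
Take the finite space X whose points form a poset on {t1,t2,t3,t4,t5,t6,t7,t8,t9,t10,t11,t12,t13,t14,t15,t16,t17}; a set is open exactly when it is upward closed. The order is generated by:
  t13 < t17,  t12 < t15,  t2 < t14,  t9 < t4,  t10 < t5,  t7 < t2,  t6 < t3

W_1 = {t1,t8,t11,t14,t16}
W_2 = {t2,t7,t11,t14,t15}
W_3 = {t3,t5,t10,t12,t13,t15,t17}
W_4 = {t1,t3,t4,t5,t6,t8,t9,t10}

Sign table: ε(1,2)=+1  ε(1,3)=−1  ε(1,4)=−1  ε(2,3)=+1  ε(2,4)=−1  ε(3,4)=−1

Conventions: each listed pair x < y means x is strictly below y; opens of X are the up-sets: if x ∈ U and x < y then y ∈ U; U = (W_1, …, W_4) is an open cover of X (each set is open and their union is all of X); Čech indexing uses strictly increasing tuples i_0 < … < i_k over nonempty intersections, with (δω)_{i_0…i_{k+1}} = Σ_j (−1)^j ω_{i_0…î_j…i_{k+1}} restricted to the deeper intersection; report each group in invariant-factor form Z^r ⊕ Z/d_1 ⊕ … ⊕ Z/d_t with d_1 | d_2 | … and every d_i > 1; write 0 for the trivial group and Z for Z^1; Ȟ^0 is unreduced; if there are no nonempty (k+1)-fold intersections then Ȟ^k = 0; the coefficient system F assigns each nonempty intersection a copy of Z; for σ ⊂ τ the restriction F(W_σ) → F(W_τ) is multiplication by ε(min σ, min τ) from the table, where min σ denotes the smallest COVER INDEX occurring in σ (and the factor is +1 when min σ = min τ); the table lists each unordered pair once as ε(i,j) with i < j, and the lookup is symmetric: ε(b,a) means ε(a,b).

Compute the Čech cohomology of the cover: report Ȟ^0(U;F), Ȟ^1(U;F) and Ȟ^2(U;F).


nonempty overlaps:
  W12={t11,t14} W14={t1,t8} W23={t15} W34={t3,t5,t10}
C dims 4,4; δ0: rk 3, SNF 1^3
degree 0: 4−3−0 = 1 → Ȟ^0 ≅ Z
degree 1: 4−0−3 = 1 → Ȟ^1 ≅ Z
degree 2: 0−0−0 = 0 → Ȟ^2 ≅ 0

Ȟ^0 = Z, Ȟ^1 = Z, Ȟ^2 = 0


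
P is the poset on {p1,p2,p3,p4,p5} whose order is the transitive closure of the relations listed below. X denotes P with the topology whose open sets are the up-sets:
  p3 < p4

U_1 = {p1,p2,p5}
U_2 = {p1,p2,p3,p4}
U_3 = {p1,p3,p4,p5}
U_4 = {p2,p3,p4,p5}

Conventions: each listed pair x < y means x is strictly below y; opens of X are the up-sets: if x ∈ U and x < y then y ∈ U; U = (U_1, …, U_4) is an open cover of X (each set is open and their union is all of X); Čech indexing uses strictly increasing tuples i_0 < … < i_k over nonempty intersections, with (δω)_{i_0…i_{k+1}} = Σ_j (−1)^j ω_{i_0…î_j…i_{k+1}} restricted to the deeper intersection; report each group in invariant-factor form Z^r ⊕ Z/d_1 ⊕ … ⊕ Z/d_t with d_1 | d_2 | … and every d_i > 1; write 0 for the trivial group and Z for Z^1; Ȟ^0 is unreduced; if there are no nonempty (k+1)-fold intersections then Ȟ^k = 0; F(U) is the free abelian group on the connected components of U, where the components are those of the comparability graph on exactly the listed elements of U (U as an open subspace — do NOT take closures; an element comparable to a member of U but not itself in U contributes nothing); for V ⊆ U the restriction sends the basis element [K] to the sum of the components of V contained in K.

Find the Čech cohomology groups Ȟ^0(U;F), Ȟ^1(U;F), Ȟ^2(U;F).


Ȟ^0 = Z^4, Ȟ^1 = 0 and Ȟ^2 = 0

nerve of the cover:
  U12={p1,p2} U13={p1,p5} U14={p2,p5} U23={p1,p3,p4} U24={p2,p3,p4} U34={p3,p4,p5}
  U123={p1} U124={p2} U134={p5} U234={p3,p4}
components per intersection:
  U1: {p1} {p2} {p5}
  U2: {p1} {p2} {p3,p4}
  U3: {p1} {p3,p4} {p5}
  U4: {p2} {p3,p4} {p5}
  U12: {p1} {p2}
  U13: {p1} {p5}
  U14: {p2} {p5}
  U23: {p1} {p3,p4}
  U24: {p2} {p3,p4}
  U34: {p3,p4} {p5}
  U123: {p1}
  U124: {p2}
  U134: {p5}
  U234: {p3,p4}
C dims 12,12,4; δ0: rk 8, SNF 1^8; δ1: rk 4, SNF 1^4
Ȟ^0 = (12 − 8) − 0 = 4, so Ȟ^0 ≅ Z^4
Ȟ^1 = (12 − 4) − 8 = 0, so Ȟ^1 ≅ 0
Ȟ^2 = (4 − 0) − 4 = 0, so Ȟ^2 ≅ 0


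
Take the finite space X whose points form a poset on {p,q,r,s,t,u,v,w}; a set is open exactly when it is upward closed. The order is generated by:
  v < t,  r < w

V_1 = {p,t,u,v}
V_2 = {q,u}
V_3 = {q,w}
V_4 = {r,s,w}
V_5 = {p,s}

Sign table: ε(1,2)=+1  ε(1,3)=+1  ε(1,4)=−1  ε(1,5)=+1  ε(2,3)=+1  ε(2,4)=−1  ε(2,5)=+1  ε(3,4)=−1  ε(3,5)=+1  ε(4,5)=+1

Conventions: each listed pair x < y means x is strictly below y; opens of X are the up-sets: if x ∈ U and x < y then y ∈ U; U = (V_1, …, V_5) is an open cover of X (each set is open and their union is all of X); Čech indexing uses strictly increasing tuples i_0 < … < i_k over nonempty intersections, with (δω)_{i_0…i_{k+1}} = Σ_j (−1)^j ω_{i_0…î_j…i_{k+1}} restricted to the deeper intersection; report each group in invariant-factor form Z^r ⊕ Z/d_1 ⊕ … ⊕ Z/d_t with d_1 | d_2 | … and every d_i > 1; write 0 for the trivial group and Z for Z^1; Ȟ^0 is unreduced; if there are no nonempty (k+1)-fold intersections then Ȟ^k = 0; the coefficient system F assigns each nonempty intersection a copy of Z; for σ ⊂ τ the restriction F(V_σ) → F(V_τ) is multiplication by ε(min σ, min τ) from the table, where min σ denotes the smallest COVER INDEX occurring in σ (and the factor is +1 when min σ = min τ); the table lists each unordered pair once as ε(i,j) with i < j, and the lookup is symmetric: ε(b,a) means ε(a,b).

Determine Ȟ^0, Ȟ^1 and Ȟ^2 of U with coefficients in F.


Ȟ^0 ≅ 0; Ȟ^1 ≅ Z/2; Ȟ^2 ≅ 0

cover nerve:
  V12={u} V15={p} V23={q} V34={w} V45={s}
C dims 5,5; δ0: rk 5, SNF 1^4·2
Ȟ^0: (5−5)−0=0 ⇒ 0
Ȟ^1: (5−0)−5=0 plus torsion [2] ⇒ Z/2
Ȟ^2: (0−0)−0=0 ⇒ 0


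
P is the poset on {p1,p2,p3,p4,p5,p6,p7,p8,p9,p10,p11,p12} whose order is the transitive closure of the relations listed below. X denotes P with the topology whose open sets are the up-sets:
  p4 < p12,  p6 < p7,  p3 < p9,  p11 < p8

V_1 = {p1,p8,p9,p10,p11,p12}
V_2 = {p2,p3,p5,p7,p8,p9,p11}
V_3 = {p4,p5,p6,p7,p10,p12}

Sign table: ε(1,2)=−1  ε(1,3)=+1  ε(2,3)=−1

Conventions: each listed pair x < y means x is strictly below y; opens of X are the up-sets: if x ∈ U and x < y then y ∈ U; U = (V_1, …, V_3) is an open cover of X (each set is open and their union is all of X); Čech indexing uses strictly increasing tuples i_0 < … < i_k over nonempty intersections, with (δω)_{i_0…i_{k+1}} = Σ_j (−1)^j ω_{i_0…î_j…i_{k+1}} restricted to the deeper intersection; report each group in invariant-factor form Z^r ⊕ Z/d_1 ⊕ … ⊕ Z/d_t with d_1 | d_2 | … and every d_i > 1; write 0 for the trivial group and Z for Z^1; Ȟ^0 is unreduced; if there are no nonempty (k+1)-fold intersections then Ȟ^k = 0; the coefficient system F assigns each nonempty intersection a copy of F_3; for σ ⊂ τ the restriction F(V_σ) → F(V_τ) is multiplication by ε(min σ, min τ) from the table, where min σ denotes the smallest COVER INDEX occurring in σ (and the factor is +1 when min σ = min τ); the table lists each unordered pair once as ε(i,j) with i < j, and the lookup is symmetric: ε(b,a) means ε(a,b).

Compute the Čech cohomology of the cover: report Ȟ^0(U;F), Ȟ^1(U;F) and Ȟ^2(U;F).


cover nerve:
  V12={p8,p9,p11} V13={p10,p12} V23={p5,p7}
C dims 3,3; δ0: rk_F3 2
Ȟ^0: (3−2)−0=1 ⇒ Z/3
Ȟ^1: (3−0)−2=1 ⇒ Z/3
Ȟ^2: (0−0)−0=0 ⇒ 0

Ȟ^0 = Z/3, Ȟ^1 = Z/3, Ȟ^2 = 0


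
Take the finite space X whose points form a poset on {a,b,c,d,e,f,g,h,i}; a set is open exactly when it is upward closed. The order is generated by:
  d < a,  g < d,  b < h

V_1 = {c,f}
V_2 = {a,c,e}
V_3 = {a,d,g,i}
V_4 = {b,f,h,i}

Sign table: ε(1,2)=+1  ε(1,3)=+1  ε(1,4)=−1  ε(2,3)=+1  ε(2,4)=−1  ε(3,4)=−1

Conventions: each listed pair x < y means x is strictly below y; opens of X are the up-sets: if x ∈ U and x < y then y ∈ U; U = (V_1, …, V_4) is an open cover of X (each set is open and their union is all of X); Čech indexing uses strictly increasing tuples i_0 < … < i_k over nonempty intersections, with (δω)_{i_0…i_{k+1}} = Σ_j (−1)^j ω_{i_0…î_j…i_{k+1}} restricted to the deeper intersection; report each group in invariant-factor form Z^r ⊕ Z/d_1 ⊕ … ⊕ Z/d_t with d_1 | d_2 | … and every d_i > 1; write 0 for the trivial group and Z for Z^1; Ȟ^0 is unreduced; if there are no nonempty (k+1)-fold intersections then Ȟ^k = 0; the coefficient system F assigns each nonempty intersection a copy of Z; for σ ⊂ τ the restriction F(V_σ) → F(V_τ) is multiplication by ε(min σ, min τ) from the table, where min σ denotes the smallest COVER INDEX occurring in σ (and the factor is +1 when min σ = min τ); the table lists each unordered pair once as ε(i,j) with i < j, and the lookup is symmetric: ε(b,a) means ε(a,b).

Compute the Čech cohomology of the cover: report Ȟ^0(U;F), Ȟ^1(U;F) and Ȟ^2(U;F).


Ȟ^0 ≅ Z, Ȟ^1 ≅ Z and Ȟ^2 ≅ 0

nerve of the cover:
  V12={c} V14={f} V23={a} V34={i}
C dims 4,4; δ0: rk 3, SNF 1^3
Ȟ^0 = (4 − 3) − 0 = 1, so Ȟ^0 ≅ Z
Ȟ^1 = (4 − 0) − 3 = 1, so Ȟ^1 ≅ Z
Ȟ^2 = (0 − 0) − 0 = 0, so Ȟ^2 ≅ 0


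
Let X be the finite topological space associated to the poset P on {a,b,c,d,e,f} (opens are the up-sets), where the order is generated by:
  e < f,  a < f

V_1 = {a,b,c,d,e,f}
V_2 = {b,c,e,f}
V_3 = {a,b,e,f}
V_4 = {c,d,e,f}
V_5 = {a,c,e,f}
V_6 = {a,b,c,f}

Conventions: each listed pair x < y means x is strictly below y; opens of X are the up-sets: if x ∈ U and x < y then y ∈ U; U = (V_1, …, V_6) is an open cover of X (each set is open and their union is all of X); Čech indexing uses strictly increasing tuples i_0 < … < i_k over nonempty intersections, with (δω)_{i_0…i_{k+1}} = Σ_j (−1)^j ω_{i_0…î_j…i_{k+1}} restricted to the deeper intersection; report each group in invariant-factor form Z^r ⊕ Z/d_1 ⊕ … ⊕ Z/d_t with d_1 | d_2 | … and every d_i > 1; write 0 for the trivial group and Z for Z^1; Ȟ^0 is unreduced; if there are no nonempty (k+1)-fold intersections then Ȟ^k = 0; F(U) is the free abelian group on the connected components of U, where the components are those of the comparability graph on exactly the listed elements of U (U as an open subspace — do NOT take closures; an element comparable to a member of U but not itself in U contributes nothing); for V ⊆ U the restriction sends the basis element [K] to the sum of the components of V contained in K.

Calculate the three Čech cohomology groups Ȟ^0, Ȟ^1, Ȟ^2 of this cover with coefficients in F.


Ȟ^0 = Z^4, Ȟ^1 = 0 and Ȟ^2 = 0

nerve simplices:
  V12={b,c,e,f} V13={a,b,e,f} V14={c,d,e,f} V15={a,c,e,f} V16={a,b,c,f} V23={b,e,f} V24={c,e,f} V25={c,e,f} V26={b,c,f} V34={e,f} V35={a,e,f} V36={a,b,f} V45={c,e,f} V46={c,f} V56={a,c,f}
  V123={b,e,f} V124={c,e,f} V125={c,e,f} V126={b,c,f} V134={e,f} V135={a,e,f} V136={a,b,f} V145={c,e,f} V146={c,f} V156={a,c,f} V234={e,f} V235={e,f} V236={b,f} V245={c,e,f} V246={c,f} V256={c,f} V345={e,f} V346={f} V356={a,f} V456={c,f}
  V1234={e,f} V1235={e,f} V1236={b,f} V1245={c,e,f} V1246={c,f} V1256={c,f} V1345={e,f} V1346={f} V1356={a,f} V1456={c,f} V2345={e,f} V2346={f} V2356={f} V2456={c,f} V3456={f}
  V12345={e,f} V12346={f} V12356={f} V12456={c,f} V13456={f} V23456={f}
  V123456={f}
components per intersection:
  V1: {a,e,f} {b} {c} {d}
  V2: {b} {c} {e,f}
  V3: {a,e,f} {b}
  V4: {c} {d} {e,f}
  V5: {a,e,f} {c}
  V6: {a,f} {b} {c}
  V12: {b} {c} {e,f}
  V13: {a,e,f} {b}
  V14: {c} {d} {e,f}
  V15: {a,e,f} {c}
  V16: {a,f} {b} {c}
  V23: {b} {e,f}
  V24: {c} {e,f}
  V25: {c} {e,f}
  V26: {b} {c} {f}
  V34: {e,f}
  V35: {a,e,f}
  V36: {a,f} {b}
  V45: {c} {e,f}
  V46: {c} {f}
  V56: {a,f} {c}
  V123: {b} {e,f}
  V124: {c} {e,f}
  V125: {c} {e,f}
  V126: {b} {c} {f}
  V134: {e,f}
  V135: {a,e,f}
  V136: {a,f} {b}
  V145: {c} {e,f}
  V146: {c} {f}
  V156: {a,f} {c}
  V234: {e,f}
  V235: {e,f}
  V236: {b} {f}
  V245: {c} {e,f}
  V246: {c} {f}
  V256: {c} {f}
  V345: {e,f}
  V346: {f}
  V356: {a,f}
  V456: {c} {f}
  V1234: {e,f}
  V1235: {e,f}
  V1236: {b} {f}
  V1245: {c} {e,f}
  V1246: {c} {f}
  V1256: {c} {f}
  V1345: {e,f}
  V1346: {f}
  V1356: {a,f}
  V1456: {c} {f}
  V2345: {e,f}
  V2346: {f}
  V2356: {f}
  V2456: {c} {f}
  V3456: {f}
  V12345: {e,f}
  V12346: {f}
  V12356: {f}
  V12456: {c} {f}
  V13456: {f}
  V23456: {f}
  V123456: {f}
C dims 17,32,34,21; δ0: rk 13, SNF 1^13; δ1: rk 19, SNF 1^19; δ2: rk 15, SNF 1^15
degree 0: 17−13−0 = 4 → Ȟ^0 ≅ Z^4
degree 1: 32−19−13 = 0 → Ȟ^1 ≅ 0
degree 2: 34−15−19 = 0 → Ȟ^2 ≅ 0


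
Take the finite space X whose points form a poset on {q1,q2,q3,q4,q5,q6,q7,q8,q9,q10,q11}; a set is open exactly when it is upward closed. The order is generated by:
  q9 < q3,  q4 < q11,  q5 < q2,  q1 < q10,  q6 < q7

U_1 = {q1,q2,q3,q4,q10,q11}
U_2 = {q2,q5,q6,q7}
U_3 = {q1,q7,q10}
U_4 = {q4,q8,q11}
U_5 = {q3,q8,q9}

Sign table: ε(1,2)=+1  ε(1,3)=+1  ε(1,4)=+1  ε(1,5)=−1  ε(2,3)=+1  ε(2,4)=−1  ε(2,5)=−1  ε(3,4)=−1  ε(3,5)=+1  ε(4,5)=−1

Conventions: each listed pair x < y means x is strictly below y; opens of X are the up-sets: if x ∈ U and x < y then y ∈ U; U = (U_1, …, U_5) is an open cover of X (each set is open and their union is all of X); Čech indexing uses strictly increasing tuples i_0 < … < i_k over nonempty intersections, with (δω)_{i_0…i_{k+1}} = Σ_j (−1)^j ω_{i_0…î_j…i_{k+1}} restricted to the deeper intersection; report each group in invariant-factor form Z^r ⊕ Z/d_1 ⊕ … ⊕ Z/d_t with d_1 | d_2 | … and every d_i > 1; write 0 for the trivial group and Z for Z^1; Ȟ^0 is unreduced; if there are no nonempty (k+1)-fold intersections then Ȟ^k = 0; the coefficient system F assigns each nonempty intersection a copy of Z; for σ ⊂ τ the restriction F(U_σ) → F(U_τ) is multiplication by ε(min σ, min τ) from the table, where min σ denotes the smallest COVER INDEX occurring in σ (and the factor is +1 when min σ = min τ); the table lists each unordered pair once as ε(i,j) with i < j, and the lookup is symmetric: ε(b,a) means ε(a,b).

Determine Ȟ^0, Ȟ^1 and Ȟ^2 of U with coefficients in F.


nerve simplices:
  U12={q2} U13={q1,q10} U14={q4,q11} U15={q3} U23={q7} U45={q8}
C dims 5,6; δ0: rk 4, SNF 1^4
degree 0: 5−4−0 = 1 → Ȟ^0 ≅ Z
degree 1: 6−0−4 = 2 → Ȟ^1 ≅ Z^2
degree 2: 0−0−0 = 0 → Ȟ^2 ≅ 0

Ȟ^0 = Z,  Ȟ^1 = Z^2,  Ȟ^2 = 0


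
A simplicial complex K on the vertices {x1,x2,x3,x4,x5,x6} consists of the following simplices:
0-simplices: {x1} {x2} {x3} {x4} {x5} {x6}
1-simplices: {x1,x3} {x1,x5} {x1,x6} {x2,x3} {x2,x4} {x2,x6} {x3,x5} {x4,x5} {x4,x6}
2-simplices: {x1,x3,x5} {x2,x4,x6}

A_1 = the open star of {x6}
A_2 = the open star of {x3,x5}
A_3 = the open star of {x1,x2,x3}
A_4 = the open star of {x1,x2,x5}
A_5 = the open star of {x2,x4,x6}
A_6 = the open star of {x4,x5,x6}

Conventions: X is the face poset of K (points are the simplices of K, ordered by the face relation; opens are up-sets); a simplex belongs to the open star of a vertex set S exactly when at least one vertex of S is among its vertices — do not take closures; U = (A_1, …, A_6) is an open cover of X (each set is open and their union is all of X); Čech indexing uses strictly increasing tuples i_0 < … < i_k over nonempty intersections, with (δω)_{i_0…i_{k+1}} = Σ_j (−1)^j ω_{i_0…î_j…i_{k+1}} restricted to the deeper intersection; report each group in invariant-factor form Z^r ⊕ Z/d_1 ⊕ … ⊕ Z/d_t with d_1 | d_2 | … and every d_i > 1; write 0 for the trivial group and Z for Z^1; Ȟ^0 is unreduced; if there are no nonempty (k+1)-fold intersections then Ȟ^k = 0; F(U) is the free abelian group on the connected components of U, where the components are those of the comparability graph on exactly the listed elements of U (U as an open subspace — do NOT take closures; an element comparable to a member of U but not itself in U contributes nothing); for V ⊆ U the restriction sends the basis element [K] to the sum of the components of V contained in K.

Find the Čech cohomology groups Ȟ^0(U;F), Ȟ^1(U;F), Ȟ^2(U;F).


nerve of the cover:
  A1={{x6},{x1,x6},{x2,x6},{x4,x6},{x2,x4,x6}} A2={{x3},{x5},{x1,x3},{x1,x5},{x2,x3},{x3,x5},{x4,x5},{x1,x3,x5}} A3={{x1},{x2},{x3},{x1,x3},{x1,x5},{x1,x6},{x2,x3},{x2,x4},{x2,x6},{x3,x5},{x1,x3,x5},{x2,x4,x6}} A4={{x1},{x2},{x5},{x1,x3},{x1,x5},{x1,x6},{x2,x3},{x2,x4},{x2,x6},{x3,x5},{x4,x5},{x1,x3,x5},{x2,x4,x6}} A5={{x2},{x4},{x6},{x1,x6},{x2,x3},{x2,x4},{x2,x6},{x4,x5},{x4,x6},{x2,x4,x6}} A6={{x4},{x5},{x6},{x1,x5},{x1,x6},{x2,x4},{x2,x6},{x3,x5},{x4,x5},{x4,x6},{x1,x3,x5},{x2,x4,x6}}
  A13={{x1,x6},{x2,x6},{x2,x4,x6}} A14={{x1,x6},{x2,x6},{x2,x4,x6}} A15={{x6},{x1,x6},{x2,x6},{x4,x6},{x2,x4,x6}} A16={{x6},{x1,x6},{x2,x6},{x4,x6},{x2,x4,x6}} A23={{x3},{x1,x3},{x1,x5},{x2,x3},{x3,x5},{x1,x3,x5}} A24={{x5},{x1,x3},{x1,x5},{x2,x3},{x3,x5},{x4,x5},{x1,x3,x5}} A25={{x2,x3},{x4,x5}} A26={{x5},{x1,x5},{x3,x5},{x4,x5},{x1,x3,x5}} A34={{x1},{x2},{x1,x3},{x1,x5},{x1,x6},{x2,x3},{x2,x4},{x2,x6},{x3,x5},{x1,x3,x5},{x2,x4,x6}} A35={{x2},{x1,x6},{x2,x3},{x2,x4},{x2,x6},{x2,x4,x6}} A36={{x1,x5},{x1,x6},{x2,x4},{x2,x6},{x3,x5},{x1,x3,x5},{x2,x4,x6}} A45={{x2},{x1,x6},{x2,x3},{x2,x4},{x2,x6},{x4,x5},{x2,x4,x6}} A46={{x5},{x1,x5},{x1,x6},{x2,x4},{x2,x6},{x3,x5},{x4,x5},{x1,x3,x5},{x2,x4,x6}} A56={{x4},{x6},{x1,x6},{x2,x4},{x2,x6},{x4,x5},{x4,x6},{x2,x4,x6}}
  A134={{x1,x6},{x2,x6},{x2,x4,x6}} A135={{x1,x6},{x2,x6},{x2,x4,x6}} A136={{x1,x6},{x2,x6},{x2,x4,x6}} A145={{x1,x6},{x2,x6},{x2,x4,x6}} A146={{x1,x6},{x2,x6},{x2,x4,x6}} A156={{x6},{x1,x6},{x2,x6},{x4,x6},{x2,x4,x6}} A234={{x1,x3},{x1,x5},{x2,x3},{x3,x5},{x1,x3,x5}} A235={{x2,x3}} A236={{x1,x5},{x3,x5},{x1,x3,x5}} A245={{x2,x3},{x4,x5}} A246={{x5},{x1,x5},{x3,x5},{x4,x5},{x1,x3,x5}} A256={{x4,x5}} A345={{x2},{x1,x6},{x2,x3},{x2,x4},{x2,x6},{x2,x4,x6}} A346={{x1,x5},{x1,x6},{x2,x4},{x2,x6},{x3,x5},{x1,x3,x5},{x2,x4,x6}} A356={{x1,x6},{x2,x4},{x2,x6},{x2,x4,x6}} A456={{x1,x6},{x2,x4},{x2,x6},{x4,x5},{x2,x4,x6}}
  A1345={{x1,x6},{x2,x6},{x2,x4,x6}} A1346={{x1,x6},{x2,x6},{x2,x4,x6}} A1356={{x1,x6},{x2,x6},{x2,x4,x6}} A1456={{x1,x6},{x2,x6},{x2,x4,x6}} A2345={{x2,x3}} A2346={{x1,x5},{x3,x5},{x1,x3,x5}} A2456={{x4,x5}} A3456={{x1,x6},{x2,x4},{x2,x6},{x2,x4,x6}}
  A13456={{x1,x6},{x2,x6},{x2,x4,x6}}
components per intersection:
  A1: {{x6},{x1,x6},{x2,x6},{x4,x6},{x2,x4,x6}}
  A2: {{x3},{x5},{x1,x3},{x1,x5},{x2,x3},{x3,x5},{x4,x5},{x1,x3,x5}}
  A3: {{x1},{x2},{x3},{x1,x3},{x1,x5},{x1,x6},{x2,x3},{x2,x4},{x2,x6},{x3,x5},{x1,x3,x5},{x2,x4,x6}}
  A4: {{x1},{x5},{x1,x3},{x1,x5},{x1,x6},{x3,x5},{x4,x5},{x1,x3,x5}} {{x2},{x2,x3},{x2,x4},{x2,x6},{x2,x4,x6}}
  A5: {{x2},{x4},{x6},{x1,x6},{x2,x3},{x2,x4},{x2,x6},{x4,x5},{x4,x6},{x2,x4,x6}}
  A6: {{x4},{x5},{x6},{x1,x5},{x1,x6},{x2,x4},{x2,x6},{x3,x5},{x4,x5},{x4,x6},{x1,x3,x5},{x2,x4,x6}}
  A13: {{x1,x6}} {{x2,x6},{x2,x4,x6}}
  A14: {{x1,x6}} {{x2,x6},{x2,x4,x6}}
  A15: {{x6},{x1,x6},{x2,x6},{x4,x6},{x2,x4,x6}}
  A16: {{x6},{x1,x6},{x2,x6},{x4,x6},{x2,x4,x6}}
  A23: {{x3},{x1,x3},{x1,x5},{x2,x3},{x3,x5},{x1,x3,x5}}
  A24: {{x5},{x1,x3},{x1,x5},{x3,x5},{x4,x5},{x1,x3,x5}} {{x2,x3}}
  A25: {{x2,x3}} {{x4,x5}}
  A26: {{x5},{x1,x5},{x3,x5},{x4,x5},{x1,x3,x5}}
  A34: {{x1},{x1,x3},{x1,x5},{x1,x6},{x3,x5},{x1,x3,x5}} {{x2},{x2,x3},{x2,x4},{x2,x6},{x2,x4,x6}}
  A35: {{x2},{x2,x3},{x2,x4},{x2,x6},{x2,x4,x6}} {{x1,x6}}
  A36: {{x1,x5},{x3,x5},{x1,x3,x5}} {{x1,x6}} {{x2,x4},{x2,x6},{x2,x4,x6}}
  A45: {{x2},{x2,x3},{x2,x4},{x2,x6},{x2,x4,x6}} {{x1,x6}} {{x4,x5}}
  A46: {{x5},{x1,x5},{x3,x5},{x4,x5},{x1,x3,x5}} {{x1,x6}} {{x2,x4},{x2,x6},{x2,x4,x6}}
  A56: {{x4},{x6},{x1,x6},{x2,x4},{x2,x6},{x4,x5},{x4,x6},{x2,x4,x6}}
  A134: {{x1,x6}} {{x2,x6},{x2,x4,x6}}
  A135: {{x1,x6}} {{x2,x6},{x2,x4,x6}}
  A136: {{x1,x6}} {{x2,x6},{x2,x4,x6}}
  A145: {{x1,x6}} {{x2,x6},{x2,x4,x6}}
  A146: {{x1,x6}} {{x2,x6},{x2,x4,x6}}
  A156: {{x6},{x1,x6},{x2,x6},{x4,x6},{x2,x4,x6}}
  A234: {{x1,x3},{x1,x5},{x3,x5},{x1,x3,x5}} {{x2,x3}}
  A235: {{x2,x3}}
  A236: {{x1,x5},{x3,x5},{x1,x3,x5}}
  A245: {{x2,x3}} {{x4,x5}}
  A246: {{x5},{x1,x5},{x3,x5},{x4,x5},{x1,x3,x5}}
  A256: {{x4,x5}}
  A345: {{x2},{x2,x3},{x2,x4},{x2,x6},{x2,x4,x6}} {{x1,x6}}
  A346: {{x1,x5},{x3,x5},{x1,x3,x5}} {{x1,x6}} {{x2,x4},{x2,x6},{x2,x4,x6}}
  A356: {{x1,x6}} {{x2,x4},{x2,x6},{x2,x4,x6}}
  A456: {{x1,x6}} {{x2,x4},{x2,x6},{x2,x4,x6}} {{x4,x5}}
  A1345: {{x1,x6}} {{x2,x6},{x2,x4,x6}}
  A1346: {{x1,x6}} {{x2,x6},{x2,x4,x6}}
  A1356: {{x1,x6}} {{x2,x6},{x2,x4,x6}}
  A1456: {{x1,x6}} {{x2,x6},{x2,x4,x6}}
  A2345: {{x2,x3}}
  A2346: {{x1,x5},{x3,x5},{x1,x3,x5}}
  A2456: {{x4,x5}}
  A3456: {{x1,x6}} {{x2,x4},{x2,x6},{x2,x4,x6}}
  A13456: {{x1,x6}} {{x2,x6},{x2,x4,x6}}
C dims 7,26,29,13; δ0: rk 6, SNF 1^6; δ1: rk 18, SNF 1^18; δ2: rk 11, SNF 1^11
Ȟ^0 = (7 − 6) − 0 = 1, so Ȟ^0 ≅ Z
Ȟ^1 = (26 − 18) − 6 = 2, so Ȟ^1 ≅ Z^2
Ȟ^2 = (29 − 11) − 18 = 0, so Ȟ^2 ≅ 0

Ȟ^0(U;F) ≅ Z; Ȟ^1(U;F) ≅ Z^2; Ȟ^2(U;F) ≅ 0


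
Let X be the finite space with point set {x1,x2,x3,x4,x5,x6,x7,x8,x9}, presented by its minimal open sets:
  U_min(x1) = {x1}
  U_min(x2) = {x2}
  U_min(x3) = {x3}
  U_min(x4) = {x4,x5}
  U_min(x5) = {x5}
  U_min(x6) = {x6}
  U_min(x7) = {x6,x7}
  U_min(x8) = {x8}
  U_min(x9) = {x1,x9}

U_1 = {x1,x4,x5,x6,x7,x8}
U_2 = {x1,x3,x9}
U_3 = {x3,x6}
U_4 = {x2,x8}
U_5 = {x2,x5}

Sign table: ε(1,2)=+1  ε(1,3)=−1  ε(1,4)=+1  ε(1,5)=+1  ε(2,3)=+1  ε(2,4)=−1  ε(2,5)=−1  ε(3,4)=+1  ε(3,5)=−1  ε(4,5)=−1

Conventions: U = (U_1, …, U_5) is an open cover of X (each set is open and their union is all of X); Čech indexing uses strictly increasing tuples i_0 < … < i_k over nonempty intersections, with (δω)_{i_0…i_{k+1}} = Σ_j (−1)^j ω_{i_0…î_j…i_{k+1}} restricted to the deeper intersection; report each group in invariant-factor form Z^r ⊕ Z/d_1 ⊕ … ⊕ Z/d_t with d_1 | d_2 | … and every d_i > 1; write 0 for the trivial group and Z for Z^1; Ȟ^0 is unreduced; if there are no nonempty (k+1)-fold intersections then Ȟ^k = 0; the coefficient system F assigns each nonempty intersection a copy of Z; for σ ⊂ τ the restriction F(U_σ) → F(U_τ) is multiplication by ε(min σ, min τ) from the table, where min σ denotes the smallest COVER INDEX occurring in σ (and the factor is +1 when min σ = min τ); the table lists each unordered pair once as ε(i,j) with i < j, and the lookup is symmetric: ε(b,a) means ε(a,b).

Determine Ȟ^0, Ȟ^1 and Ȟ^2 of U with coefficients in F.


nonempty intersections:
  U12={x1} U13={x6} U14={x8} U15={x5} U23={x3} U45={x2}
C dims 5,6; δ0: rk 5, SNF 1^4·2
Ȟ^0: (5−5)−0=0 ⇒ 0
Ȟ^1: (6−0)−5=1 plus torsion [2] ⇒ Z ⊕ Z/2
Ȟ^2: (0−0)−0=0 ⇒ 0

Ȟ^0(U;F) ≅ 0,  Ȟ^1(U;F) ≅ Z ⊕ Z/2,  Ȟ^2(U;F) ≅ 0


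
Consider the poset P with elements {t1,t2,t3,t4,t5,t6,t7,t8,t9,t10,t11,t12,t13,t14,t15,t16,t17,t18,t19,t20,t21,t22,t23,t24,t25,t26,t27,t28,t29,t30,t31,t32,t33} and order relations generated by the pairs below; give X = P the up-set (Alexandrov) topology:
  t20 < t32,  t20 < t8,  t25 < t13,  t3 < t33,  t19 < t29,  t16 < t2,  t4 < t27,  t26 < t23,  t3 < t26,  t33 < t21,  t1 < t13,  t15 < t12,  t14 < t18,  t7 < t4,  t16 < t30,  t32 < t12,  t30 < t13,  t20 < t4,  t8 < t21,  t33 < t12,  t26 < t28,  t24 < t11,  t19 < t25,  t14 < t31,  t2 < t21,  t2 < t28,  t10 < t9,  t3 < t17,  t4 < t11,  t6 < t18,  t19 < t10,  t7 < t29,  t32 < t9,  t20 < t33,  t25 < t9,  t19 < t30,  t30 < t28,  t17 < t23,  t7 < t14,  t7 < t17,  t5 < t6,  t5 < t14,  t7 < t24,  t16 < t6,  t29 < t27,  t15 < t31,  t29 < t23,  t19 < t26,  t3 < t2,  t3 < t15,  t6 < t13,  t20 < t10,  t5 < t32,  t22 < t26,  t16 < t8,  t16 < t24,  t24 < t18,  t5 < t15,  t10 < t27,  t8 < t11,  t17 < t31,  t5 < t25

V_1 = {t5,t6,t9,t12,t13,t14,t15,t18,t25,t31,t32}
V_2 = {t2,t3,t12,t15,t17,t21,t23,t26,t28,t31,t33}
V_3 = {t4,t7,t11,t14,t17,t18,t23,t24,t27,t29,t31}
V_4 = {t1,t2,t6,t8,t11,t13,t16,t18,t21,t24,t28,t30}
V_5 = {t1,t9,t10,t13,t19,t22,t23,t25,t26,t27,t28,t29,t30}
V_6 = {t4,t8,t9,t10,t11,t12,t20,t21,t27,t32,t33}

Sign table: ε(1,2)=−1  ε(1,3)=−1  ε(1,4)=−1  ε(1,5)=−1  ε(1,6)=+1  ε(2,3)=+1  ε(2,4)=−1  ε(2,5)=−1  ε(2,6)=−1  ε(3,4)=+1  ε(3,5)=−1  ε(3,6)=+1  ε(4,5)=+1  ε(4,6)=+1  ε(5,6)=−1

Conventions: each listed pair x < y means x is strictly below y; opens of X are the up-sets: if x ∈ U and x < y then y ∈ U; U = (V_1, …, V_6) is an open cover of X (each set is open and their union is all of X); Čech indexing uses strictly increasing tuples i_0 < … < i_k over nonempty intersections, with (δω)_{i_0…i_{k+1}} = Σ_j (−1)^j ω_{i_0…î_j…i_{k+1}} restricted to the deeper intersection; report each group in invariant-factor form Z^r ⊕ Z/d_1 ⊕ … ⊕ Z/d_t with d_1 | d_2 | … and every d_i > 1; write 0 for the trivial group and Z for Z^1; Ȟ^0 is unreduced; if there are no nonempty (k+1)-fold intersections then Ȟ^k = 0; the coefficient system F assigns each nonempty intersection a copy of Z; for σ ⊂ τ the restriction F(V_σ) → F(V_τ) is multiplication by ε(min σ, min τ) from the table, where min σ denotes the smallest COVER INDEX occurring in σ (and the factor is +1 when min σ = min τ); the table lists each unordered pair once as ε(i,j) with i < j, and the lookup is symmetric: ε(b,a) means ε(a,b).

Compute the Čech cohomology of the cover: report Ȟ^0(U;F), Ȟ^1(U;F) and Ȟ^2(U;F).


cover nerve:
  V12={t12,t15,t31} V13={t14,t18,t31} V14={t6,t13,t18} V15={t9,t13,t25} V16={t9,t12,t32} V23={t17,t23,t31} V24={t2,t21,t28} V25={t23,t26,t28} V26={t12,t21,t33} V34={t11,t18,t24} V35={t23,t27,t29} V36={t4,t11,t27} V45={t1,t13,t28,t30} V46={t8,t11,t21} V56={t9,t10,t27}
  V123={t31} V126={t12} V134={t18} V145={t13} V156={t9} V235={t23} V245={t28} V246={t21} V346={t11} V356={t27}
C dims 6,15,10; δ0: rk 6, SNF 1^5·2; δ1: rk 9, SNF 1^9
Ȟ^0: (6−6)−0=0 ⇒ 0
Ȟ^1: (15−9)−6=0 plus torsion [2] ⇒ Z/2
Ȟ^2: (10−0)−9=1 ⇒ Z

Ȟ^0(U;F) ≅ 0,  Ȟ^1(U;F) ≅ Z/2,  Ȟ^2(U;F) ≅ Z
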